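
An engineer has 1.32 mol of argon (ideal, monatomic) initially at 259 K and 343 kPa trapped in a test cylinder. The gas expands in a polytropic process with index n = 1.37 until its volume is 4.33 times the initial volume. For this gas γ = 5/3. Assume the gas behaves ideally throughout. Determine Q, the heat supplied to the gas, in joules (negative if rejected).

V₁ = nRT₁/P₁ = 1.32×8.314×259/343 = 8.29 L.
Polytropic n=1.37: T₂ = T₁(V₁/V₂)^(n−1) = 259×(0.231)^0.37 = 151 K; P₂ = P₁(V₁/V₂)^n = 46.1 kPa.
W = (P₁V₁−P₂V₂)/(n−1) = (343×8.29−46.1×35.9)/0.37 = 3220 J.
ΔU = nCvΔT = 1.32×12.5×(151−259) = -1780 J.
Q = ΔU + W = 1430 J.

1430 J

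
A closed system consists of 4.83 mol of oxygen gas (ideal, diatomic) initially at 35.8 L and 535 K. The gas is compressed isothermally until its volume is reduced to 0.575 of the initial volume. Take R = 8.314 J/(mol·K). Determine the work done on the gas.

11900 J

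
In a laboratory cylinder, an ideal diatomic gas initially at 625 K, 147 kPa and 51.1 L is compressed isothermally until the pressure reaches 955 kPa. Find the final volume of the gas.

7.87 L

Isothermal: T stays 625 K; PV = const ⇒ V₂ = 7.87 L, P₂ = 955 kPa.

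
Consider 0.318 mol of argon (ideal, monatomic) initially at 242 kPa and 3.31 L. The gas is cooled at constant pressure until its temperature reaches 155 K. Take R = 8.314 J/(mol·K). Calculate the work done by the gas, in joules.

T₁ = P₁V₁/(nR) = 242×3.31/(0.318×8.314) = 303 K.
Isobaric: P stays 242 kPa; V/T = const ⇒ T₂ = 155 K, V₂ = 1.69 L.
W = PΔV = 242×(1.69−3.31) kPa·L = -391 J.

-391 J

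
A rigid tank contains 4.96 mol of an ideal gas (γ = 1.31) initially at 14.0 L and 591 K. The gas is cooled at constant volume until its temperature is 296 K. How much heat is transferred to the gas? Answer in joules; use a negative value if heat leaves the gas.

-39200 J

P₁ = nRT₁/V₁ = 4.96×8.314×591/14.0 = 1740 kPa.
Isochoric: V stays 14.0 L; P/T = const ⇒ T₂ = 296 K, P₂ = 872 kPa.
W = 0 (no volume change).
ΔU = nCvΔT = 4.96×26.8×(296−591) = -39200 J.
Q = ΔU = -39200 J.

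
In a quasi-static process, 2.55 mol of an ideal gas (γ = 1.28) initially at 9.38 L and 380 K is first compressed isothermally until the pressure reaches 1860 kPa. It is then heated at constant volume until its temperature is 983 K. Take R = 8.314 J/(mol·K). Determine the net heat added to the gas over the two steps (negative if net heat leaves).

P₁ = nRT₁/V₁ = 2.55×8.314×380/9.38 = 859 kPa.
Step 1 — Isothermal: T stays 380 K; PV = const ⇒ V₂ = 4.33 L, P₂ = 1860 kPa.
ΔU = 0 (ideal gas, T constant).
W = nRT ln(V₂/V₁) = 2.55×8.314×380×ln(0.462) = -6230 J.
Q = ΔU + W = -6230 J.
State after step 1: P = 1860 kPa, V = 4.33 L, T = 380 K.
Step 2 — Isochoric: V stays 4.33 L; P/T = const ⇒ T₂ = 983 K, P₂ = 4810 kPa.
W = 0 (no volume change).
ΔU = nCvΔT = 2.55×29.7×(983−380) = 45700 J.
Q = ΔU = 45700 J.
Net over both steps: W = -6230 J, Q = 39400 J, ΔU = 45700 J.

39400 J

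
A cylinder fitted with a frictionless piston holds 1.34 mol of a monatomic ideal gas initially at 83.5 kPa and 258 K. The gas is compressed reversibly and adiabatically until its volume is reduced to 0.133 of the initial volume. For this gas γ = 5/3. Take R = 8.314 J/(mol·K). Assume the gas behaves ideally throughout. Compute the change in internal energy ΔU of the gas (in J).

V₁ = nRT₁/P₁ = 1.34×8.314×258/83.5 = 34.4 L.
Adiabatic: TV^(γ−1) = const ⇒ T₂ = 258×(7.52)^0.667 = 990 K; PV^γ = const ⇒ P₂ = 2410 kPa.
For an ideal gas ΔU = nCvΔT with Cv = (3/2)R = 12.5 J/(mol·K).
ΔU = 1.34×12.5×(990−258) = 12200 J.

12200 J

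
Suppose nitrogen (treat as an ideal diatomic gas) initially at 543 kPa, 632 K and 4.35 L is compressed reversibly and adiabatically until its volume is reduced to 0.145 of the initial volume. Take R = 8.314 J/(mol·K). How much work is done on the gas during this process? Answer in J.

n = P₁V₁/(RT₁) = 543×4.35/(8.314×632) = 0.450 mol.
Adiabatic: TV^(γ−1) = const ⇒ T₂ = 632×(6.90)^0.400 = 1370 K; PV^γ = const ⇒ P₂ = 8110 kPa.
ΔU = nCvΔT = 0.450×20.8×(1370−632) = 6880 J.
Q = 0 for an adiabatic process, so W = −ΔU = -6880 J.
Work done on the gas = −W_by = 6880 J.

6880 J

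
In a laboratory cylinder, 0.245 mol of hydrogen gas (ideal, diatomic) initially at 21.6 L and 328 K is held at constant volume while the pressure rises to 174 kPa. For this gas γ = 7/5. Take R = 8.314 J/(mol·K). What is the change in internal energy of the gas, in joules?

7730 J

P₁ = nRT₁/V₁ = 0.245×8.314×328/21.6 = 30.9 kPa.
Isochoric: V stays 21.6 L; P/T = const ⇒ T₂ = 1850 K, P₂ = 174 kPa.
For an ideal gas ΔU = nCvΔT with Cv = (5/2)R = 20.8 J/(mol·K).
ΔU = 0.245×20.8×(1850−328) = 7730 J.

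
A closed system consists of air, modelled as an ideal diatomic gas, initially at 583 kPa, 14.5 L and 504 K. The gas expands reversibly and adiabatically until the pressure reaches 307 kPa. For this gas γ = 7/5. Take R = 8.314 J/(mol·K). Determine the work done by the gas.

3540 J

n = P₁V₁/(RT₁) = 583×14.5/(8.314×504) = 2.02 mol.
Adiabatic: T₂/T₁ = (P₂/P₁)^((γ−1)/γ) ⇒ T₂ = 504×(0.527)^0.286 = 420 K; V₂ = 22.9 L.
ΔU = nCvΔT = 2.02×20.8×(420−504) = -3540 J.
Q = 0 for an adiabatic process, so W = −ΔU = 3540 J.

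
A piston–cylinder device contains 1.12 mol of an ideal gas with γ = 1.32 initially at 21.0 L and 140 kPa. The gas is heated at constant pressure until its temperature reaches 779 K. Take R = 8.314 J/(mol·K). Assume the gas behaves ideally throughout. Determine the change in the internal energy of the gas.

13500 J

T₁ = P₁V₁/(nR) = 140×21.0/(1.12×8.314) = 316 K.
Isobaric: P stays 140 kPa; V/T = const ⇒ T₂ = 779 K, V₂ = 51.8 L.
For an ideal gas ΔU = nCvΔT with Cv = R/(γ−1) = 26.0 J/(mol·K).
ΔU = 1.12×26.0×(779−316) = 13500 J.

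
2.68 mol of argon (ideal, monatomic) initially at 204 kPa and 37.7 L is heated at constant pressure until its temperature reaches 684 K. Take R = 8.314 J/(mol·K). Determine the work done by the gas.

7550 J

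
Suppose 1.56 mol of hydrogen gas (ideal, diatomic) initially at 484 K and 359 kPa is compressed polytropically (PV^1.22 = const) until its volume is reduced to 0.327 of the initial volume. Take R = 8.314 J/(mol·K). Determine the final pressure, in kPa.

V₁ = nRT₁/P₁ = 1.56×8.314×484/359 = 17.5 L.
Polytropic n=1.22: T₂ = T₁(V₁/V₂)^(n−1) = 484×(3.06)^0.22 = 619 K; P₂ = P₁(V₁/V₂)^n = 1400 kPa.

1400 kPa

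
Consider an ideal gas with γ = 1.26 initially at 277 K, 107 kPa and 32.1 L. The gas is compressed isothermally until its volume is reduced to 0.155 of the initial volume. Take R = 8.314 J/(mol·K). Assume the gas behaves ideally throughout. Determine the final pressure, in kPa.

690 kPa

Isothermal: T stays 277 K; PV = const ⇒ V₂ = 4.98 L, P₂ = 690 kPa.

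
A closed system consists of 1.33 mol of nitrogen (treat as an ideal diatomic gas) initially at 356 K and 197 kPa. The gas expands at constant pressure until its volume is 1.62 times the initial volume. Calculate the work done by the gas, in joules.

V₁ = nRT₁/P₁ = 1.33×8.314×356/197 = 20.0 L.
Isobaric: P stays 197 kPa; V/T = const ⇒ T₂ = 577 K, V₂ = 32.4 L.
W = PΔV = 197×(32.4−20.0) kPa·L = 2440 J.

2440 J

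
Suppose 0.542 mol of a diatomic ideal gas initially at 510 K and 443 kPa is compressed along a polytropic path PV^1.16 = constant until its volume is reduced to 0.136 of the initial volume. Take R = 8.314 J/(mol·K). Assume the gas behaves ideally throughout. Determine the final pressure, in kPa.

4480 kPa

V₁ = nRT₁/P₁ = 0.542×8.314×510/443 = 5.19 L.
Polytropic n=1.16: T₂ = T₁(V₁/V₂)^(n−1) = 510×(7.35)^0.16 = 702 K; P₂ = P₁(V₁/V₂)^n = 4480 kPa.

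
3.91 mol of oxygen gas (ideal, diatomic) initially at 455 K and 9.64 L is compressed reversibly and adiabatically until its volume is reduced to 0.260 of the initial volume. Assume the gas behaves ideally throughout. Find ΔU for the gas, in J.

26400 J

P₁ = nRT₁/V₁ = 3.91×8.314×455/9.64 = 1530 kPa.
Adiabatic: TV^(γ−1) = const ⇒ T₂ = 455×(3.85)^0.400 = 780 K; PV^γ = const ⇒ P₂ = 10100 kPa.
For an ideal gas ΔU = nCvΔT with Cv = (5/2)R = 20.8 J/(mol·K).
ΔU = 3.91×20.8×(780−455) = 26400 J.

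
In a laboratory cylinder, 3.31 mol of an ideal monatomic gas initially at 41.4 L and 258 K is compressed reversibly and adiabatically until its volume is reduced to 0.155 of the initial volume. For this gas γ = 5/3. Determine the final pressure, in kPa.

3830 kPa

P₁ = nRT₁/V₁ = 3.31×8.314×258/41.4 = 171 kPa.
Adiabatic: TV^(γ−1) = const ⇒ T₂ = 258×(6.45)^0.667 = 894 K; PV^γ = const ⇒ P₂ = 3830 kPa.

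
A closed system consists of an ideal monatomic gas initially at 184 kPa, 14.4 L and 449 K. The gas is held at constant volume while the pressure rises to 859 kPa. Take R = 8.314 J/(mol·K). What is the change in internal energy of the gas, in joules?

14600 J

n = P₁V₁/(RT₁) = 184×14.4/(8.314×449) = 0.710 mol.
Isochoric: V stays 14.4 L; P/T = const ⇒ T₂ = 2100 K, P₂ = 859 kPa.
For an ideal gas ΔU = nCvΔT with Cv = (3/2)R = 12.5 J/(mol·K).
ΔU = 0.710×12.5×(2100−449) = 14600 J.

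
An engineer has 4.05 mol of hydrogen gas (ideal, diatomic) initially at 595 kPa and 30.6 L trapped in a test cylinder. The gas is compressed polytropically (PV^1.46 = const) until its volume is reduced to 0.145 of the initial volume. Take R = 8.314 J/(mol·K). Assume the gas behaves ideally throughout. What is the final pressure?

9980 kPa

T₁ = P₁V₁/(nR) = 595×30.6/(4.05×8.314) = 541 K.
Polytropic n=1.46: T₂ = T₁(V₁/V₂)^(n−1) = 541×(6.90)^0.46 = 1310 K; P₂ = P₁(V₁/V₂)^n = 9980 kPa.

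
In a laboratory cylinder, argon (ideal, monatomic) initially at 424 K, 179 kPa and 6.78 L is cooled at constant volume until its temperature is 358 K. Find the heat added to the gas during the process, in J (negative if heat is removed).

-283 J

n = P₁V₁/(RT₁) = 179×6.78/(8.314×424) = 0.344 mol.
Isochoric: V stays 6.78 L; P/T = const ⇒ T₂ = 358 K, P₂ = 151 kPa.
W = 0 (no volume change).
ΔU = nCvΔT = 0.344×12.5×(358−424) = -283 J.
Q = ΔU = -283 J.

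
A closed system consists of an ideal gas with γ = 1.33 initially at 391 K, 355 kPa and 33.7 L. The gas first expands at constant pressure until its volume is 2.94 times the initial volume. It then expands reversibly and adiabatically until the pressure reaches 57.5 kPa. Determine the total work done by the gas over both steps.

61900 J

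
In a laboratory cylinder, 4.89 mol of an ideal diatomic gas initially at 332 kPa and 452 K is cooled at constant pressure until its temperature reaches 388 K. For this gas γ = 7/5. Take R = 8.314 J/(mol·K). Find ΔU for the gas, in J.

V₁ = nRT₁/P₁ = 4.89×8.314×452/332 = 55.4 L.
Isobaric: P stays 332 kPa; V/T = const ⇒ T₂ = 388 K, V₂ = 47.5 L.
For an ideal gas ΔU = nCvΔT with Cv = (5/2)R = 20.8 J/(mol·K).
ΔU = 4.89×20.8×(388−452) = -6500 J.

-6500 J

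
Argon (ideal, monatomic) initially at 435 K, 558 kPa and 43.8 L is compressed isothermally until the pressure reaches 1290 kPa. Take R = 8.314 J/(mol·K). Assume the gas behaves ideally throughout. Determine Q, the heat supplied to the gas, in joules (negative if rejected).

-20500 J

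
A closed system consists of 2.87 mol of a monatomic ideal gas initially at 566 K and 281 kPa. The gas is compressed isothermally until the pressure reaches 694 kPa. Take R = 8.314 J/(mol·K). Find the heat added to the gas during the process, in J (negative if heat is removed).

-12200 J

V₁ = nRT₁/P₁ = 2.87×8.314×566/281 = 48.1 L.
Isothermal: T stays 566 K; PV = const ⇒ V₂ = 19.5 L, P₂ = 694 kPa.
ΔU = 0 (ideal gas, T constant).
W = nRT ln(V₂/V₁) = 2.87×8.314×566×ln(0.405) = -12200 J.
Q = ΔU + W = -12200 J.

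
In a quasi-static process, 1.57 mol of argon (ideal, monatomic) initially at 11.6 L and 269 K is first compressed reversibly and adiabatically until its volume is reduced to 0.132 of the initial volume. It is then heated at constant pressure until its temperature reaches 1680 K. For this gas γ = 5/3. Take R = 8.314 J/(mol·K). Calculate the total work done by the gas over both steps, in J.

P₁ = nRT₁/V₁ = 1.57×8.314×269/11.6 = 303 kPa.
Step 1 — Adiabatic: TV^(γ−1) = const ⇒ T₂ = 269×(7.58)^0.667 = 1040 K; PV^γ = const ⇒ P₂ = 8850 kPa.
ΔU = nCvΔT = 1.57×12.5×(1040−269) = 15000 J.
Q = 0 for an adiabatic process, so W = −ΔU = -15000 J.
State after step 1: P = 8850 kPa, V = 1.53 L, T = 1040 K.
Step 2 — Isobaric: P stays 8850 kPa; V/T = const ⇒ T₂ = 1680 K, V₂ = 2.48 L.
W = PΔV = 8850×(2.48−1.53) kPa·L = 8390 J.
ΔU = nCvΔT = 1.57×12.5×(1680−1040) = 12600 J.
Q = ΔU + W = nCpΔT = 21000 J.
Net over both steps: W = -6660 J, Q = 21000 J, ΔU = 27600 J.

-6660 J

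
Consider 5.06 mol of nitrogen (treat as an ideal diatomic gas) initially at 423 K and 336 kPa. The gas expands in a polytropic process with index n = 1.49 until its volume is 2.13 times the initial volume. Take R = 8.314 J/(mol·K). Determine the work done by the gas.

11200 J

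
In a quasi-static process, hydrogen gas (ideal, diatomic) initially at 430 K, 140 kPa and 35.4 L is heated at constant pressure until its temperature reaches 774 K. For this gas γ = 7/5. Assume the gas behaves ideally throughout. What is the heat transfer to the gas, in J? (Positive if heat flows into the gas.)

n = P₁V₁/(RT₁) = 140×35.4/(8.314×430) = 1.39 mol.
Isobaric: P stays 140 kPa; V/T = const ⇒ T₂ = 774 K, V₂ = 63.7 L.
W = PΔV = 140×(63.7−35.4) kPa·L = 3960 J.
ΔU = nCvΔT = 1.39×20.8×(774−430) = 9910 J.
Q = ΔU + W = nCpΔT = 13900 J.

13900 J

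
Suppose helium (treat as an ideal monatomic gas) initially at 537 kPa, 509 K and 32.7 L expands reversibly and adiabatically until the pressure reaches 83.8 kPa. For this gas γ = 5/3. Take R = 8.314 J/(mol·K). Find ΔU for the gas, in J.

-13800 J

n = P₁V₁/(RT₁) = 537×32.7/(8.314×509) = 4.15 mol.
Adiabatic: T₂/T₁ = (P₂/P₁)^((γ−1)/γ) ⇒ T₂ = 509×(0.156)^0.400 = 242 K; V₂ = 99.7 L.
For an ideal gas ΔU = nCvΔT with Cv = (3/2)R = 12.5 J/(mol·K).
ΔU = 4.15×12.5×(242−509) = -13800 J.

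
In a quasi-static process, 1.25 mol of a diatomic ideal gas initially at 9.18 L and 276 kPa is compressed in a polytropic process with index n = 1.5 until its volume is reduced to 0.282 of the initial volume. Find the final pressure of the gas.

1840 kPa

T₁ = P₁V₁/(nR) = 276×9.18/(1.25×8.314) = 244 K.
Polytropic n=1.5: T₂ = T₁(V₁/V₂)^(n−1) = 244×(3.55)^0.50 = 459 K; P₂ = P₁(V₁/V₂)^n = 1840 kPa.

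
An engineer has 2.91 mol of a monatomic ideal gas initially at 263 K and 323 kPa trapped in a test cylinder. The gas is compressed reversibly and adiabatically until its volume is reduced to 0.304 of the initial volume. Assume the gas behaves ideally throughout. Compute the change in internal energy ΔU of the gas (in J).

V₁ = nRT₁/P₁ = 2.91×8.314×263/323 = 19.7 L.
Adiabatic: TV^(γ−1) = const ⇒ T₂ = 263×(3.29)^0.667 = 582 K; PV^γ = const ⇒ P₂ = 2350 kPa.
For an ideal gas ΔU = nCvΔT with Cv = (3/2)R = 12.5 J/(mol·K).
ΔU = 2.91×12.5×(582−263) = 11600 J.

11600 J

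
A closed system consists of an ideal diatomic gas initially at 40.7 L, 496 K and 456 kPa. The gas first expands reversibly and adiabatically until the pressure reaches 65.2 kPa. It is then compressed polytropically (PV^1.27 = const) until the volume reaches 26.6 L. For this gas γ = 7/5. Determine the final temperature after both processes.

464 K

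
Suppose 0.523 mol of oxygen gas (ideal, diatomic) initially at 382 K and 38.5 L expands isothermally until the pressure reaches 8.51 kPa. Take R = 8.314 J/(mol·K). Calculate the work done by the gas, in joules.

P₁ = nRT₁/V₁ = 0.523×8.314×382/38.5 = 43.1 kPa.
Isothermal: T stays 382 K; PV = const ⇒ V₂ = 195 L, P₂ = 8.51 kPa.
W = nRT ln(V₂/V₁) = 0.523×8.314×382×ln(5.07) = 2700 J.

2700 J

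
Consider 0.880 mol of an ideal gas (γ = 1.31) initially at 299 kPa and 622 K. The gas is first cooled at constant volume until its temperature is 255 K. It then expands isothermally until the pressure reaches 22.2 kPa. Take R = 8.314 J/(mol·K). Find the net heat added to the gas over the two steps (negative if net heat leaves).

-5470 J

V₁ = nRT₁/P₁ = 0.880×8.314×622/299 = 15.2 L.
Step 1 — Isochoric: V stays 15.2 L; P/T = const ⇒ T₂ = 255 K, P₂ = 123 kPa.
W = 0 (no volume change).
ΔU = nCvΔT = 0.880×26.8×(255−622) = -8660 J.
Q = ΔU = -8660 J.
State after step 1: P = 123 kPa, V = 15.2 L, T = 255 K.
Step 2 — Isothermal: T stays 255 K; PV = const ⇒ V₂ = 84.0 L, P₂ = 22.2 kPa.
ΔU = 0 (ideal gas, T constant).
W = nRT ln(V₂/V₁) = 0.880×8.314×255×ln(5.52) = 3190 J.
Q = ΔU + W = 3190 J.
Net over both steps: W = 3190 J, Q = -5470 J, ΔU = -8660 J.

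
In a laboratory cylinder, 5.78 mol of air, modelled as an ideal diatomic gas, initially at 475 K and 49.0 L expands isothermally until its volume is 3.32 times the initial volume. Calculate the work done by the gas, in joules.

27400 J

P₁ = nRT₁/V₁ = 5.78×8.314×475/49.0 = 466 kPa.
Isothermal: T stays 475 K; PV = const ⇒ V₂ = 163 L, P₂ = 140 kPa.
W = nRT ln(V₂/V₁) = 5.78×8.314×475×ln(3.32) = 27400 J.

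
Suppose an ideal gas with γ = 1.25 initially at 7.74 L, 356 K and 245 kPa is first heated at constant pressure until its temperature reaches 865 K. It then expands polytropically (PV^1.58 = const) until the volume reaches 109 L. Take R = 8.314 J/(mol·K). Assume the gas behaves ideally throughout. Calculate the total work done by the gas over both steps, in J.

n = P₁V₁/(RT₁) = 245×7.74/(8.314×356) = 0.641 mol.
Step 1 — Isobaric: P stays 245 kPa; V/T = const ⇒ T₂ = 865 K, V₂ = 18.8 L.
W = PΔV = 245×(18.8−7.74) kPa·L = 2710 J.
ΔU = nCvΔT = 0.641×33.3×(865−356) = 10800 J.
Q = ΔU + W = nCpΔT = 13600 J.
State after step 1: P = 245 kPa, V = 18.8 L, T = 865 K.
Step 2 — Polytropic n=1.58: T₂ = T₁(V₁/V₂)^(n−1) = 865×(0.173)^0.58 = 312 K; P₂ = P₁(V₁/V₂)^n = 15.3 kPa.
W = (P₁V₁−P₂V₂)/(n−1) = (245×18.8−15.3×109)/0.58 = 5080 J.
ΔU = nCvΔT = 0.641×33.3×(312−865) = -11800 J.
Q = ΔU + W = -6700 J.
Net over both steps: W = 7790 J, Q = 6850 J, ΔU = -934 J.

7790 J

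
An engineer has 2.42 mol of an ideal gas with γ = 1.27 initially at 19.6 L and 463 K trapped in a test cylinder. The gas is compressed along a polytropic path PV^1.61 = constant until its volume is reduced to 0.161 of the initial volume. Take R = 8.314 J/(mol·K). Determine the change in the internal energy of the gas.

70600 J

P₁ = nRT₁/V₁ = 2.42×8.314×463/19.6 = 475 kPa.
Polytropic n=1.61: T₂ = T₁(V₁/V₂)^(n−1) = 463×(6.21)^0.61 = 1410 K; P₂ = P₁(V₁/V₂)^n = 8990 kPa.
For an ideal gas ΔU = nCvΔT with Cv = R/(γ−1) = 30.8 J/(mol·K).
ΔU = 2.42×30.8×(1410−463) = 70600 J.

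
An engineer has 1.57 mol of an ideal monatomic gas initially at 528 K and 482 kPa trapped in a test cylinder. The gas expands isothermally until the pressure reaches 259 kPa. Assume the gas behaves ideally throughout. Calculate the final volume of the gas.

26.6 L

V₁ = nRT₁/P₁ = 1.57×8.314×528/482 = 14.3 L.
Isothermal: T stays 528 K; PV = const ⇒ V₂ = 26.6 L, P₂ = 259 kPa.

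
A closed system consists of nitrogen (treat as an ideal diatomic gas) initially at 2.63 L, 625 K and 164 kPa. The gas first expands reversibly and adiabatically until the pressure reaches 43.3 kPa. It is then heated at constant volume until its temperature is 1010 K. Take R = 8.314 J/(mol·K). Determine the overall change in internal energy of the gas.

n = P₁V₁/(RT₁) = 164×2.63/(8.314×625) = 0.0830 mol.
Step 1 — Adiabatic: T₂/T₁ = (P₂/P₁)^((γ−1)/γ) ⇒ T₂ = 625×(0.264)^0.286 = 427 K; V₂ = 6.81 L.
ΔU = nCvΔT = 0.0830×20.8×(427−625) = -341 J.
Q = 0 for an adiabatic process, so W = −ΔU = 341 J.
State after step 1: P = 43.3 kPa, V = 6.81 L, T = 427 K.
Step 2 — Isochoric: V stays 6.81 L; P/T = const ⇒ T₂ = 1010 K, P₂ = 102 kPa.
W = 0 (no volume change).
ΔU = nCvΔT = 0.0830×20.8×(1010−427) = 1010 J.
Q = ΔU = 1010 J.
Net over both steps: W = 341 J, Q = 1010 J, ΔU = 664 J.

664 J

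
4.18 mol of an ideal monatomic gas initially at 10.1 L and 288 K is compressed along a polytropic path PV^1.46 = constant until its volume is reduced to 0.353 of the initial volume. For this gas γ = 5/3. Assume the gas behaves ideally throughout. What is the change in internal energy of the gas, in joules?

9220 J

P₁ = nRT₁/V₁ = 4.18×8.314×288/10.1 = 991 kPa.
Polytropic n=1.46: T₂ = T₁(V₁/V₂)^(n−1) = 288×(2.83)^0.46 = 465 K; P₂ = P₁(V₁/V₂)^n = 4530 kPa.
For an ideal gas ΔU = nCvΔT with Cv = (3/2)R = 12.5 J/(mol·K).
ΔU = 4.18×12.5×(465−288) = 9220 J.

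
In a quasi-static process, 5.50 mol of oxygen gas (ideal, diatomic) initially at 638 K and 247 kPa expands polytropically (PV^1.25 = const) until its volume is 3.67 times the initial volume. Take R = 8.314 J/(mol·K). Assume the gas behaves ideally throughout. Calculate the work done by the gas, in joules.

32400 J

V₁ = nRT₁/P₁ = 5.50×8.314×638/247 = 118 L.
Polytropic n=1.25: T₂ = T₁(V₁/V₂)^(n−1) = 638×(0.272)^0.25 = 461 K; P₂ = P₁(V₁/V₂)^n = 48.6 kPa.
W = (P₁V₁−P₂V₂)/(n−1) = (247×118−48.6×433)/0.25 = 32400 J.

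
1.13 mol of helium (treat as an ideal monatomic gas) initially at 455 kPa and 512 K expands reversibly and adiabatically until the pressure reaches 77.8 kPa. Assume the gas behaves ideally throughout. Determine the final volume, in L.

V₁ = nRT₁/P₁ = 1.13×8.314×512/455 = 10.6 L.
Adiabatic: T₂/T₁ = (P₂/P₁)^((γ−1)/γ) ⇒ T₂ = 512×(0.171)^0.400 = 253 K; V₂ = 30.5 L.

30.5 L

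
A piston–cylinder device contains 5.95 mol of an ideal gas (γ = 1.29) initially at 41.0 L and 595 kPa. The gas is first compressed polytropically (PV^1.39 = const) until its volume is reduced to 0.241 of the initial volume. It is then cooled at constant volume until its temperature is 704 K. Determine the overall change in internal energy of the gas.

T₁ = P₁V₁/(nR) = 595×41.0/(5.95×8.314) = 493 K.
Step 1 — Polytropic n=1.39: T₂ = T₁(V₁/V₂)^(n−1) = 493×(4.15)^0.39 = 859 K; P₂ = P₁(V₁/V₂)^n = 4300 kPa.
W = (P₁V₁−P₂V₂)/(n−1) = (595×41.0−4300×9.88)/0.39 = -46400 J.
ΔU = nCvΔT = 5.95×28.7×(859−493) = 62400 J.
Q = ΔU + W = 16000 J.
State after step 1: P = 4300 kPa, V = 9.88 L, T = 859 K.
Step 2 — Isochoric: V stays 9.88 L; P/T = const ⇒ T₂ = 704 K, P₂ = 3520 kPa.
W = 0 (no volume change).
ΔU = nCvΔT = 5.95×28.7×(704−859) = -26400 J.
Q = ΔU = -26400 J.
Net over both steps: W = -46400 J, Q = -10400 J, ΔU = 36000 J.

36000 J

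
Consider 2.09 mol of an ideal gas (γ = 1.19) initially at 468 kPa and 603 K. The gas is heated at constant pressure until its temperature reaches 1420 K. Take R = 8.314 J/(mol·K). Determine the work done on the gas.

V₁ = nRT₁/P₁ = 2.09×8.314×603/468 = 22.4 L.
Isobaric: P stays 468 kPa; V/T = const ⇒ T₂ = 1420 K, V₂ = 52.7 L.
W = PΔV = 468×(52.7−22.4) kPa·L = 14200 J.
Work done on the gas = −W_by = -14200 J.

-14200 J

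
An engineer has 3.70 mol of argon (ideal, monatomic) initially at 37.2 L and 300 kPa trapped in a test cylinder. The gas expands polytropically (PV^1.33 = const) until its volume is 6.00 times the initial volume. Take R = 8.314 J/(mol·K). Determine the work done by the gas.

T₁ = P₁V₁/(nR) = 300×37.2/(3.70×8.314) = 363 K.
Polytropic n=1.33: T₂ = T₁(V₁/V₂)^(n−1) = 363×(0.167)^0.33 = 201 K; P₂ = P₁(V₁/V₂)^n = 27.7 kPa.
W = (P₁V₁−P₂V₂)/(n−1) = (300×37.2−27.7×223)/0.33 = 15100 J.

15100 J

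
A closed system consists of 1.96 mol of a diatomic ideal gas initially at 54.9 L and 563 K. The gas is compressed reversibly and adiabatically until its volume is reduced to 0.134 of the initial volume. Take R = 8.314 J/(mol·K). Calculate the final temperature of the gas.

P₁ = nRT₁/V₁ = 1.96×8.314×563/54.9 = 167 kPa.
Adiabatic: TV^(γ−1) = const ⇒ T₂ = 563×(7.46)^0.400 = 1260 K; PV^γ = const ⇒ P₂ = 2790 kPa.

1260 K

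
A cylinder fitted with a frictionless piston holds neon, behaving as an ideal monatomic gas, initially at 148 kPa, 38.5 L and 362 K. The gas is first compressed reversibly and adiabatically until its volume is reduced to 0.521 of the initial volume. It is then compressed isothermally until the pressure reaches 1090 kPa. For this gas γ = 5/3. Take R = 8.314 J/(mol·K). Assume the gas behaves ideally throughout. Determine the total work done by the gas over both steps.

n = P₁V₁/(RT₁) = 148×38.5/(8.314×362) = 1.89 mol.
Step 1 — Adiabatic: TV^(γ−1) = const ⇒ T₂ = 362×(1.92)^0.667 = 559 K; PV^γ = const ⇒ P₂ = 439 kPa.
ΔU = nCvΔT = 1.89×12.5×(559−362) = 4650 J.
Q = 0 for an adiabatic process, so W = −ΔU = -4650 J.
State after step 1: P = 439 kPa, V = 20.1 L, T = 559 K.
Step 2 — Isothermal: T stays 559 K; PV = const ⇒ V₂ = 8.07 L, P₂ = 1090 kPa.
ΔU = 0 (ideal gas, T constant).
W = nRT ln(V₂/V₁) = 1.89×8.314×559×ln(0.403) = -8010 J.
Q = ΔU + W = -8010 J.
Net over both steps: W = -12700 J, Q = -8010 J, ΔU = 4650 J.

-12700 J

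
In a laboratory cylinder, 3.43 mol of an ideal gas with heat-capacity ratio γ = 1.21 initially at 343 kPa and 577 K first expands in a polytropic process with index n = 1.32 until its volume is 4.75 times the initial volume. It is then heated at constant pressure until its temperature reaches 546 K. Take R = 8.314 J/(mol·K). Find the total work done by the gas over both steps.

V₁ = nRT₁/P₁ = 3.43×8.314×577/343 = 48.0 L.
Step 1 — Polytropic n=1.32: T₂ = T₁(V₁/V₂)^(n−1) = 577×(0.211)^0.32 = 350 K; P₂ = P₁(V₁/V₂)^n = 43.9 kPa.
W = (P₁V₁−P₂V₂)/(n−1) = (343×48.0−43.9×228)/0.32 = 20200 J.
ΔU = nCvΔT = 3.43×39.6×(350−577) = -30800 J.
Q = ΔU + W = -10600 J.
State after step 1: P = 43.9 kPa, V = 228 L, T = 350 K.
Step 2 — Isobaric: P stays 43.9 kPa; V/T = const ⇒ T₂ = 546 K, V₂ = 355 L.
W = PΔV = 43.9×(355−228) kPa·L = 5580 J.
ΔU = nCvΔT = 3.43×39.6×(546−350) = 26600 J.
Q = ΔU + W = nCpΔT = 32100 J.
Net over both steps: W = 25800 J, Q = 21600 J, ΔU = -4210 J.

25800 J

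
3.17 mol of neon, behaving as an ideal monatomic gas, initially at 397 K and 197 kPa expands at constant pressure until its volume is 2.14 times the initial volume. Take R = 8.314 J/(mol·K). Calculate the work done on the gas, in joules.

V₁ = nRT₁/P₁ = 3.17×8.314×397/197 = 53.1 L.
Isobaric: P stays 197 kPa; V/T = const ⇒ T₂ = 850 K, V₂ = 114 L.
W = PΔV = 197×(114−53.1) kPa·L = 11900 J.
Work done on the gas = −W_by = -11900 J.

-11900 J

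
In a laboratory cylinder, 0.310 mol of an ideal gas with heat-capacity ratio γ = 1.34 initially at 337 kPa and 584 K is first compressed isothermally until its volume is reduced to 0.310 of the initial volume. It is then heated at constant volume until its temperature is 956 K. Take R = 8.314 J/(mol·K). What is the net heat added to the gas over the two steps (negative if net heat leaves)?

1060 J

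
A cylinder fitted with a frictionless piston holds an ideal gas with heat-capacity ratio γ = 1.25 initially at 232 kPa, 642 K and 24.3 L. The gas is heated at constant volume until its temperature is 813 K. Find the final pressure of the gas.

Isochoric: V stays 24.3 L; P/T = const ⇒ T₂ = 813 K, P₂ = 294 kPa.

294 kPa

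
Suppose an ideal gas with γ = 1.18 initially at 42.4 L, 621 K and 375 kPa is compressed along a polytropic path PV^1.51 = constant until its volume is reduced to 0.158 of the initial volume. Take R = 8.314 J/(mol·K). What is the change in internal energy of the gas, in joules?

138000 J

n = P₁V₁/(RT₁) = 375×42.4/(8.314×621) = 3.08 mol.
Polytropic n=1.51: T₂ = T₁(V₁/V₂)^(n−1) = 621×(6.33)^0.51 = 1590 K; P₂ = P₁(V₁/V₂)^n = 6080 kPa.
For an ideal gas ΔU = nCvΔT with Cv = R/(γ−1) = 46.2 J/(mol·K).
ΔU = 3.08×46.2×(1590−621) = 138000 J.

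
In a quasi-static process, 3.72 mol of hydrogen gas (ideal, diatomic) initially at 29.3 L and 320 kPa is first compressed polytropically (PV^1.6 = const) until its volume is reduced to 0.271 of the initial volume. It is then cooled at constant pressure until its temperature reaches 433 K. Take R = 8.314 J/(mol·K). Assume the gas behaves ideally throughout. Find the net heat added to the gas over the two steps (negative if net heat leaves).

-15700 J

T₁ = P₁V₁/(nR) = 320×29.3/(3.72×8.314) = 303 K.
Step 1 — Polytropic n=1.6: T₂ = T₁(V₁/V₂)^(n−1) = 303×(3.69)^0.60 = 664 K; P₂ = P₁(V₁/V₂)^n = 2580 kPa.
W = (P₁V₁−P₂V₂)/(n−1) = (320×29.3−2580×7.94)/0.60 = -18600 J.
ΔU = nCvΔT = 3.72×20.8×(664−303) = 27900 J.
Q = ΔU + W = 9290 J.
State after step 1: P = 2580 kPa, V = 7.94 L, T = 664 K.
Step 2 — Isobaric: P stays 2580 kPa; V/T = const ⇒ T₂ = 433 K, V₂ = 5.18 L.
W = PΔV = 2580×(5.18−7.94) kPa·L = -7130 J.
ΔU = nCvΔT = 3.72×20.8×(433−664) = -17800 J.
Q = ΔU + W = nCpΔT = -25000 J.
Net over both steps: W = -25700 J, Q = -15700 J, ΔU = 10000 J.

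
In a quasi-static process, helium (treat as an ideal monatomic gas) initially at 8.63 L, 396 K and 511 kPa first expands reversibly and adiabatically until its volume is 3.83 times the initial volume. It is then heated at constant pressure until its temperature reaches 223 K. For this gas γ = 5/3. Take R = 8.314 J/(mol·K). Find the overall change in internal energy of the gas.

-2890 J

n = P₁V₁/(RT₁) = 511×8.63/(8.314×396) = 1.34 mol.
Step 1 — Adiabatic: TV^(γ−1) = const ⇒ T₂ = 396×(0.261)^0.667 = 162 K; PV^γ = const ⇒ P₂ = 54.5 kPa.
ΔU = nCvΔT = 1.34×12.5×(162−396) = -3910 J.
Q = 0 for an adiabatic process, so W = −ΔU = 3910 J.
State after step 1: P = 54.5 kPa, V = 33.1 L, T = 162 K.
Step 2 — Isobaric: P stays 54.5 kPa; V/T = const ⇒ T₂ = 223 K, V₂ = 45.6 L.
W = PΔV = 54.5×(45.6−33.1) kPa·L = 682 J.
ΔU = nCvΔT = 1.34×12.5×(223−162) = 1020 J.
Q = ΔU + W = nCpΔT = 1700 J.
Net over both steps: W = 4590 J, Q = 1700 J, ΔU = -2890 J.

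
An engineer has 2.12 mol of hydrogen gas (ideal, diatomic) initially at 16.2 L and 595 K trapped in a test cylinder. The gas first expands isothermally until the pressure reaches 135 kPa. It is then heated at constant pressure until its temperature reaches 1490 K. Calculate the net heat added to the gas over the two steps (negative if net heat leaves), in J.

71700 J

P₁ = nRT₁/V₁ = 2.12×8.314×595/16.2 = 647 kPa.
Step 1 — Isothermal: T stays 595 K; PV = const ⇒ V₂ = 77.7 L, P₂ = 135 kPa.
ΔU = 0 (ideal gas, T constant).
W = nRT ln(V₂/V₁) = 2.12×8.314×595×ln(4.80) = 16400 J.
Q = ΔU + W = 16400 J.
State after step 1: P = 135 kPa, V = 77.7 L, T = 595 K.
Step 2 — Isobaric: P stays 135 kPa; V/T = const ⇒ T₂ = 1490 K, V₂ = 195 L.
W = PΔV = 135×(195−77.7) kPa·L = 15800 J.
ΔU = nCvΔT = 2.12×20.8×(1490−595) = 39400 J.
Q = ΔU + W = nCpΔT = 55200 J.
Net over both steps: W = 32200 J, Q = 71700 J, ΔU = 39400 J.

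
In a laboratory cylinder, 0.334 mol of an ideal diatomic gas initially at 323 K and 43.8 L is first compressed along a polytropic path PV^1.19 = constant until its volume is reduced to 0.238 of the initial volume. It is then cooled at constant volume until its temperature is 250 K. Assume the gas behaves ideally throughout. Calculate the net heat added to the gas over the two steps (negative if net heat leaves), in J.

P₁ = nRT₁/V₁ = 0.334×8.314×323/43.8 = 20.5 kPa.
Step 1 — Polytropic n=1.19: T₂ = T₁(V₁/V₂)^(n−1) = 323×(4.20)^0.19 = 424 K; P₂ = P₁(V₁/V₂)^n = 113 kPa.
W = (P₁V₁−P₂V₂)/(n−1) = (20.5×43.8−113×10.4)/0.19 = -1480 J.
ΔU = nCvΔT = 0.334×20.8×(424−323) = 703 J.
Q = ΔU + W = -777 J.
State after step 1: P = 113 kPa, V = 10.4 L, T = 424 K.
Step 2 — Isochoric: V stays 10.4 L; P/T = const ⇒ T₂ = 250 K, P₂ = 66.6 kPa.
W = 0 (no volume change).
ΔU = nCvΔT = 0.334×20.8×(250−424) = -1210 J.
Q = ΔU = -1210 J.
Net over both steps: W = -1480 J, Q = -1990 J, ΔU = -507 J.

-1990 J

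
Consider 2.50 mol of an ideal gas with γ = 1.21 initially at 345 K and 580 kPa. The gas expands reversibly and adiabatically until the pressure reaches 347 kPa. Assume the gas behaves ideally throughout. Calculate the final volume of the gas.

18.9 L

V₁ = nRT₁/P₁ = 2.50×8.314×345/580 = 12.4 L.
Adiabatic: T₂/T₁ = (P₂/P₁)^((γ−1)/γ) ⇒ T₂ = 345×(0.598)^0.174 = 316 K; V₂ = 18.9 L.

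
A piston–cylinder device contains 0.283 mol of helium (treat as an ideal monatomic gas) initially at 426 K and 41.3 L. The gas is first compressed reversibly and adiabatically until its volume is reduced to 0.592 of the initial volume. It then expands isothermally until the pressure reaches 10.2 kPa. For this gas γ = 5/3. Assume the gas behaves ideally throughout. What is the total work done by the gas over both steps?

P₁ = nRT₁/V₁ = 0.283×8.314×426/41.3 = 24.3 kPa.
Step 1 — Adiabatic: TV^(γ−1) = const ⇒ T₂ = 426×(1.69)^0.667 = 604 K; PV^γ = const ⇒ P₂ = 58.1 kPa.
ΔU = nCvΔT = 0.283×12.5×(604−426) = 629 J.
Q = 0 for an adiabatic process, so W = −ΔU = -629 J.
State after step 1: P = 58.1 kPa, V = 24.4 L, T = 604 K.
Step 2 — Isothermal: T stays 604 K; PV = const ⇒ V₂ = 139 L, P₂ = 10.2 kPa.
ΔU = 0 (ideal gas, T constant).
W = nRT ln(V₂/V₁) = 0.283×8.314×604×ln(5.70) = 2470 J.
Q = ΔU + W = 2470 J.
Net over both steps: W = 1850 J, Q = 2470 J, ΔU = 629 J.

1850 J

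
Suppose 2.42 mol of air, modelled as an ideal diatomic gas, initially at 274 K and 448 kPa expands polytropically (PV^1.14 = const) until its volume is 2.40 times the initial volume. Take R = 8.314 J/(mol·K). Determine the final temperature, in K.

V₁ = nRT₁/P₁ = 2.42×8.314×274/448 = 12.3 L.
Polytropic n=1.14: T₂ = T₁(V₁/V₂)^(n−1) = 274×(0.417)^0.14 = 242 K; P₂ = P₁(V₁/V₂)^n = 165 kPa.

242 K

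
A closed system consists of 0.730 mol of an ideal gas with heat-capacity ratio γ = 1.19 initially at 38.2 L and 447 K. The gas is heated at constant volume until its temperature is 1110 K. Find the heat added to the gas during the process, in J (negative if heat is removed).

P₁ = nRT₁/V₁ = 0.730×8.314×447/38.2 = 71.0 kPa.
Isochoric: V stays 38.2 L; P/T = const ⇒ T₂ = 1110 K, P₂ = 176 kPa.
W = 0 (no volume change).
ΔU = nCvΔT = 0.730×43.8×(1110−447) = 21200 J.
Q = ΔU = 21200 J.

21200 J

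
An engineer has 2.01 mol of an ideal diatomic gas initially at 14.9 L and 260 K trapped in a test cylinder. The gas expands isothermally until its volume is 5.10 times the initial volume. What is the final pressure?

57.2 kPa

P₁ = nRT₁/V₁ = 2.01×8.314×260/14.9 = 292 kPa.
Isothermal: T stays 260 K; PV = const ⇒ V₂ = 76.0 L, P₂ = 57.2 kPa.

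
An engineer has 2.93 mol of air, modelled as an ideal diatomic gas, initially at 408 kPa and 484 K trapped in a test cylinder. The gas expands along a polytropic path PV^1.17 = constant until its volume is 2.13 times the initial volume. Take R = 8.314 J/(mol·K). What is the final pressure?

168 kPa

V₁ = nRT₁/P₁ = 2.93×8.314×484/408 = 28.9 L.
Polytropic n=1.17: T₂ = T₁(V₁/V₂)^(n−1) = 484×(0.469)^0.17 = 426 K; P₂ = P₁(V₁/V₂)^n = 168 kPa.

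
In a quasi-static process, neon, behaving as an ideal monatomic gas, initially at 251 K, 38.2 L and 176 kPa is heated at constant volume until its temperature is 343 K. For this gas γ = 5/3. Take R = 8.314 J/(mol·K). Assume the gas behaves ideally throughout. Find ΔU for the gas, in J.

3700 J

n = P₁V₁/(RT₁) = 176×38.2/(8.314×251) = 3.22 mol.
Isochoric: V stays 38.2 L; P/T = const ⇒ T₂ = 343 K, P₂ = 241 kPa.
For an ideal gas ΔU = nCvΔT with Cv = (3/2)R = 12.5 J/(mol·K).
ΔU = 3.22×12.5×(343−251) = 3700 J.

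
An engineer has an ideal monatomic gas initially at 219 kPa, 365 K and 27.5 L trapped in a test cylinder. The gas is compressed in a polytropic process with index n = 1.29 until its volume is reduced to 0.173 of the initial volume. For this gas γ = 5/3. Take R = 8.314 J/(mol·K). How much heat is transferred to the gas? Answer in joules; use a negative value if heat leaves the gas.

-7780 J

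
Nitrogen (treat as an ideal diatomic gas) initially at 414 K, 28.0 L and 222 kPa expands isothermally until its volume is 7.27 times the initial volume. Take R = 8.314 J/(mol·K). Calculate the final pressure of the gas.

Isothermal: T stays 414 K; PV = const ⇒ V₂ = 204 L, P₂ = 30.5 kPa.

30.5 kPa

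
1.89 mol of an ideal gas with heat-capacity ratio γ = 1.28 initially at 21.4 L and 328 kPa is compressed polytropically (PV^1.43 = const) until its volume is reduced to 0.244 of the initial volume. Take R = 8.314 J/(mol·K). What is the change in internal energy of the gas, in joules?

20900 J

T₁ = P₁V₁/(nR) = 328×21.4/(1.89×8.314) = 447 K.
Polytropic n=1.43: T₂ = T₁(V₁/V₂)^(n−1) = 447×(4.10)^0.43 = 819 K; P₂ = P₁(V₁/V₂)^n = 2470 kPa.
For an ideal gas ΔU = nCvΔT with Cv = R/(γ−1) = 29.7 J/(mol·K).
ΔU = 1.89×29.7×(819−447) = 20900 J.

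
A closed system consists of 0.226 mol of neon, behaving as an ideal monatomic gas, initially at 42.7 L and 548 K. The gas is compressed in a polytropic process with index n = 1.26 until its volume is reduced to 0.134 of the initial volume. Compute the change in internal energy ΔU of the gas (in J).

1060 J

P₁ = nRT₁/V₁ = 0.226×8.314×548/42.7 = 24.1 kPa.
Polytropic n=1.26: T₂ = T₁(V₁/V₂)^(n−1) = 548×(7.46)^0.26 = 924 K; P₂ = P₁(V₁/V₂)^n = 303 kPa.
For an ideal gas ΔU = nCvΔT with Cv = (3/2)R = 12.5 J/(mol·K).
ΔU = 0.226×12.5×(924−548) = 1060 J.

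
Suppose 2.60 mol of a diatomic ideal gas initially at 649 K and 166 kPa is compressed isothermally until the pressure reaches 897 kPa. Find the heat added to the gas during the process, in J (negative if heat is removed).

V₁ = nRT₁/P₁ = 2.60×8.314×649/166 = 84.5 L.
Isothermal: T stays 649 K; PV = const ⇒ V₂ = 15.6 L, P₂ = 897 kPa.
ΔU = 0 (ideal gas, T constant).
W = nRT ln(V₂/V₁) = 2.60×8.314×649×ln(0.185) = -23700 J.
Q = ΔU + W = -23700 J.

-23700 J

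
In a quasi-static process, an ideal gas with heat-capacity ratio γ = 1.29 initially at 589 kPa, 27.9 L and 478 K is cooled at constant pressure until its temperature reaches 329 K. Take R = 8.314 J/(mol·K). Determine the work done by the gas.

-5120 J

n = P₁V₁/(RT₁) = 589×27.9/(8.314×478) = 4.14 mol.
Isobaric: P stays 589 kPa; V/T = const ⇒ T₂ = 329 K, V₂ = 19.2 L.
W = PΔV = 589×(19.2−27.9) kPa·L = -5120 J.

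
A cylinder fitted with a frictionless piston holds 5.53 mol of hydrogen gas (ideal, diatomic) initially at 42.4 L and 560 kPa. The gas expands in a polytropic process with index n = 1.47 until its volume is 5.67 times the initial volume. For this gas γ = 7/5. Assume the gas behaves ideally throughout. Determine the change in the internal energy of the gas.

T₁ = P₁V₁/(nR) = 560×42.4/(5.53×8.314) = 516 K.
Polytropic n=1.47: T₂ = T₁(V₁/V₂)^(n−1) = 516×(0.176)^0.47 = 228 K; P₂ = P₁(V₁/V₂)^n = 43.7 kPa.
For an ideal gas ΔU = nCvΔT with Cv = (5/2)R = 20.8 J/(mol·K).
ΔU = 5.53×20.8×(228−516) = -33100 J.

-33100 J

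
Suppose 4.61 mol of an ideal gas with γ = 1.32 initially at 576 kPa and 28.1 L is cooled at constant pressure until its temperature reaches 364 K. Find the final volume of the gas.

24.2 L

T₁ = P₁V₁/(nR) = 576×28.1/(4.61×8.314) = 422 K.
Isobaric: P stays 576 kPa; V/T = const ⇒ T₂ = 364 K, V₂ = 24.2 L.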